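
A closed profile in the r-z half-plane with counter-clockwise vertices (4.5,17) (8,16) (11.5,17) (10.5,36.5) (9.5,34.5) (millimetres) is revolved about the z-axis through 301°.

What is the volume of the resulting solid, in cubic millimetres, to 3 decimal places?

Profile (r,z), 5 vertices: (4.5,17) (8,16) (11.5,17) (10.5,36.5) (9.5,34.5)
edge 0: (4.5,17)→(8,16)  cross = 4.5·16 − 8·17 = -64.0000; (r_i+r_j)·cross = 12.5·-64.0000 = -800.0000
edge 1: (8,16)→(11.5,17)  cross = 8·17 − 11.5·16 = -48.0000; (r_i+r_j)·cross = 19.5·-48.0000 = -936.0000
edge 2: (11.5,17)→(10.5,36.5)  cross = 11.5·36.5 − 10.5·17 = 241.2500; (r_i+r_j)·cross = 22·241.2500 = 5307.5000
edge 3: (10.5,36.5)→(9.5,34.5)  cross = 10.5·34.5 − 9.5·36.5 = 15.5000; (r_i+r_j)·cross = 20·15.5000 = 310.0000
edge 4: (9.5,34.5)→(4.5,17)  cross = 9.5·17 − 4.5·34.5 = 6.2500; (r_i+r_j)·cross = 14·6.2500 = 87.5000
Σcross = 151.0000 → A = |Σcross|/2 = 75.5000 mm²
Σ(r_i+r_j)·cross = 3969.0000 → first moment M = |Σ|/6 = 661.5000
R_c = M/A = 661.5000/75.5000 = 8.7616 mm
θ = 301° = 5.253441 rad
V = θ·R_c·A = 5.253441·8.7616·75.5000 = 3475.151 mm³

Volume = 3475.151 mm³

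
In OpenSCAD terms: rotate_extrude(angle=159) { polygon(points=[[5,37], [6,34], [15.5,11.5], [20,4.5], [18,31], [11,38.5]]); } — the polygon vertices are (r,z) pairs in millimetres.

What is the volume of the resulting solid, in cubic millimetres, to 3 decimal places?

Volume = 8331.754 mm³

Profile (r,z), 6 vertices: (5,37) (6,34) (15.5,11.5) (20,4.5) (18,31) (11,38.5)
edge 0: (5,37)→(6,34)  cross = 5·34 − 6·37 = -52.0000; (r_i+r_j)·cross = 11·-52.0000 = -572.0000
edge 1: (6,34)→(15.5,11.5)  cross = 6·11.5 − 15.5·34 = -458.0000; (r_i+r_j)·cross = 21.5·-458.0000 = -9847.0000
edge 2: (15.5,11.5)→(20,4.5)  cross = 15.5·4.5 − 20·11.5 = -160.2500; (r_i+r_j)·cross = 35.5·-160.2500 = -5688.8750
edge 3: (20,4.5)→(18,31)  cross = 20·31 − 18·4.5 = 539.0000; (r_i+r_j)·cross = 38·539.0000 = 20482.0000
edge 4: (18,31)→(11,38.5)  cross = 18·38.5 − 11·31 = 352.0000; (r_i+r_j)·cross = 29·352.0000 = 10208.0000
edge 5: (11,38.5)→(5,37)  cross = 11·37 − 5·38.5 = 214.5000; (r_i+r_j)·cross = 16·214.5000 = 3432.0000
Σcross = 435.2500 → A = |Σcross|/2 = 217.6250 mm²
Σ(r_i+r_j)·cross = 18014.1250 → first moment M = |Σ|/6 = 3002.3542
R_c = M/A = 3002.3542/217.6250 = 13.7960 mm
θ = 159° = 2.775074 rad
V = θ·R_c·A = 2.775074·13.7960·217.6250 = 8331.754 mm³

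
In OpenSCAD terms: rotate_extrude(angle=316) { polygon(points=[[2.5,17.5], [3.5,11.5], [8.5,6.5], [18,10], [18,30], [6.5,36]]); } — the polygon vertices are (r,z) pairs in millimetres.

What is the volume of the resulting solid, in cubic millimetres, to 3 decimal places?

Volume = 20525.197 mm³

Profile (r,z), 6 vertices: (2.5,17.5) (3.5,11.5) (8.5,6.5) (18,10) (18,30) (6.5,36)
edge 0: (2.5,17.5)→(3.5,11.5)  cross = 2.5·11.5 − 3.5·17.5 = -32.5000; (r_i+r_j)·cross = 6·-32.5000 = -195.0000
edge 1: (3.5,11.5)→(8.5,6.5)  cross = 3.5·6.5 − 8.5·11.5 = -75.0000; (r_i+r_j)·cross = 12·-75.0000 = -900.0000
edge 2: (8.5,6.5)→(18,10)  cross = 8.5·10 − 18·6.5 = -32.0000; (r_i+r_j)·cross = 26.5·-32.0000 = -848.0000
edge 3: (18,10)→(18,30)  cross = 18·30 − 18·10 = 360.0000; (r_i+r_j)·cross = 36·360.0000 = 12960.0000
edge 4: (18,30)→(6.5,36)  cross = 18·36 − 6.5·30 = 453.0000; (r_i+r_j)·cross = 24.5·453.0000 = 11098.5000
edge 5: (6.5,36)→(2.5,17.5)  cross = 6.5·17.5 − 2.5·36 = 23.7500; (r_i+r_j)·cross = 9·23.7500 = 213.7500
Σcross = 697.2500 → A = |Σcross|/2 = 348.6250 mm²
Σ(r_i+r_j)·cross = 22329.2500 → first moment M = |Σ|/6 = 3721.5417
R_c = M/A = 3721.5417/348.6250 = 10.6749 mm
θ = 316° = 5.515240 rad
V = θ·R_c·A = 5.515240·10.6749·348.6250 = 20525.197 mm³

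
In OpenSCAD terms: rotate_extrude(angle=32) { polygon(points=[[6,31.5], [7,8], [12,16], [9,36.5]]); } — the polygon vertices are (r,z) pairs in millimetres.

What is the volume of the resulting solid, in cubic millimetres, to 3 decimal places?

Volume = 484.317 mm³

Profile (r,z), 4 vertices: (6,31.5) (7,8) (12,16) (9,36.5)
edge 0: (6,31.5)→(7,8)  cross = 6·8 − 7·31.5 = -172.5000; (r_i+r_j)·cross = 13·-172.5000 = -2242.5000
edge 1: (7,8)→(12,16)  cross = 7·16 − 12·8 = 16.0000; (r_i+r_j)·cross = 19·16.0000 = 304.0000
edge 2: (12,16)→(9,36.5)  cross = 12·36.5 − 9·16 = 294.0000; (r_i+r_j)·cross = 21·294.0000 = 6174.0000
edge 3: (9,36.5)→(6,31.5)  cross = 9·31.5 − 6·36.5 = 64.5000; (r_i+r_j)·cross = 15·64.5000 = 967.5000
Σcross = 202.0000 → A = |Σcross|/2 = 101.0000 mm²
Σ(r_i+r_j)·cross = 5203.0000 → first moment M = |Σ|/6 = 867.1667
R_c = M/A = 867.1667/101.0000 = 8.5858 mm
θ = 32° = 0.558505 rad
V = θ·R_c·A = 0.558505·8.5858·101.0000 = 484.317 mm³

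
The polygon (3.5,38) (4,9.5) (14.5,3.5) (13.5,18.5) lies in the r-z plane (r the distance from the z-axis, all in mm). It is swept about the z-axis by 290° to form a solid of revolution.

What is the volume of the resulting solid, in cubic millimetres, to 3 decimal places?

Volume = 8965.735 mm³

Profile (r,z), 4 vertices: (3.5,38) (4,9.5) (14.5,3.5) (13.5,18.5)
edge 0: (3.5,38)→(4,9.5)  cross = 3.5·9.5 − 4·38 = -118.7500; (r_i+r_j)·cross = 7.5·-118.7500 = -890.6250
edge 1: (4,9.5)→(14.5,3.5)  cross = 4·3.5 − 14.5·9.5 = -123.7500; (r_i+r_j)·cross = 18.5·-123.7500 = -2289.3750
edge 2: (14.5,3.5)→(13.5,18.5)  cross = 14.5·18.5 − 13.5·3.5 = 221.0000; (r_i+r_j)·cross = 28·221.0000 = 6188.0000
edge 3: (13.5,18.5)→(3.5,38)  cross = 13.5·38 − 3.5·18.5 = 448.2500; (r_i+r_j)·cross = 17·448.2500 = 7620.2500
Σcross = 426.7500 → A = |Σcross|/2 = 213.3750 mm²
Σ(r_i+r_j)·cross = 10628.2500 → first moment M = |Σ|/6 = 1771.3750
R_c = M/A = 1771.3750/213.3750 = 8.3017 mm
θ = 290° = 5.061455 rad
V = θ·R_c·A = 5.061455·8.3017·213.3750 = 8965.735 mm³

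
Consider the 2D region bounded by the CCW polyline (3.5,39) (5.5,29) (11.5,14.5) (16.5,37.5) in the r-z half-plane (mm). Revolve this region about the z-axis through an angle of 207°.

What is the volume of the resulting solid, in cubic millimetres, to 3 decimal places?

Volume = 6196.157 mm³

Profile (r,z), 4 vertices: (3.5,39) (5.5,29) (11.5,14.5) (16.5,37.5)
edge 0: (3.5,39)→(5.5,29)  cross = 3.5·29 − 5.5·39 = -113.0000; (r_i+r_j)·cross = 9·-113.0000 = -1017.0000
edge 1: (5.5,29)→(11.5,14.5)  cross = 5.5·14.5 − 11.5·29 = -253.7500; (r_i+r_j)·cross = 17·-253.7500 = -4313.7500
edge 2: (11.5,14.5)→(16.5,37.5)  cross = 11.5·37.5 − 16.5·14.5 = 192.0000; (r_i+r_j)·cross = 28·192.0000 = 5376.0000
edge 3: (16.5,37.5)→(3.5,39)  cross = 16.5·39 − 3.5·37.5 = 512.2500; (r_i+r_j)·cross = 20·512.2500 = 10245.0000
Σcross = 337.5000 → A = |Σcross|/2 = 168.7500 mm²
Σ(r_i+r_j)·cross = 10290.2500 → first moment M = |Σ|/6 = 1715.0417
R_c = M/A = 1715.0417/168.7500 = 10.1632 mm
θ = 207° = 3.612832 rad
V = θ·R_c·A = 3.612832·10.1632·168.7500 = 6196.157 mm³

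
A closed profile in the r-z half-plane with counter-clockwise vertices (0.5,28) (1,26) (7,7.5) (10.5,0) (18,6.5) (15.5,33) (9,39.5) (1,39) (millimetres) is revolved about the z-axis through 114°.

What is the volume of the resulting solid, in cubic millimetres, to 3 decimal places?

Profile (r,z), 8 vertices: (0.5,28) (1,26) (7,7.5) (10.5,0) (18,6.5) (15.5,33) (9,39.5) (1,39)
edge 0: (0.5,28)→(1,26)  cross = 0.5·26 − 1·28 = -15.0000; (r_i+r_j)·cross = 1.5·-15.0000 = -22.5000
edge 1: (1,26)→(7,7.5)  cross = 1·7.5 − 7·26 = -174.5000; (r_i+r_j)·cross = 8·-174.5000 = -1396.0000
edge 2: (7,7.5)→(10.5,0)  cross = 7·0 − 10.5·7.5 = -78.7500; (r_i+r_j)·cross = 17.5·-78.7500 = -1378.1250
edge 3: (10.5,0)→(18,6.5)  cross = 10.5·6.5 − 18·0 = 68.2500; (r_i+r_j)·cross = 28.5·68.2500 = 1945.1250
edge 4: (18,6.5)→(15.5,33)  cross = 18·33 − 15.5·6.5 = 493.2500; (r_i+r_j)·cross = 33.5·493.2500 = 16523.8750
edge 5: (15.5,33)→(9,39.5)  cross = 15.5·39.5 − 9·33 = 315.2500; (r_i+r_j)·cross = 24.5·315.2500 = 7723.6250
edge 6: (9,39.5)→(1,39)  cross = 9·39 − 1·39.5 = 311.5000; (r_i+r_j)·cross = 10·311.5000 = 3115.0000
edge 7: (1,39)→(0.5,28)  cross = 1·28 − 0.5·39 = 8.5000; (r_i+r_j)·cross = 1.5·8.5000 = 12.7500
Σcross = 928.5000 → A = |Σcross|/2 = 464.2500 mm²
Σ(r_i+r_j)·cross = 26523.7500 → first moment M = |Σ|/6 = 4420.6250
R_c = M/A = 4420.6250/464.2500 = 9.5221 mm
θ = 114° = 1.989675 rad
V = θ·R_c·A = 1.989675·9.5221·464.2500 = 8795.609 mm³

Volume = 8795.609 mm³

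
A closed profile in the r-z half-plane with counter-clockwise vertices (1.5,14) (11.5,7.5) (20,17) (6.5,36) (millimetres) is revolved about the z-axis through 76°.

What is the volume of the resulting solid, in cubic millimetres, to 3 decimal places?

Profile (r,z), 4 vertices: (1.5,14) (11.5,7.5) (20,17) (6.5,36)
edge 0: (1.5,14)→(11.5,7.5)  cross = 1.5·7.5 − 11.5·14 = -149.7500; (r_i+r_j)·cross = 13·-149.7500 = -1946.7500
edge 1: (11.5,7.5)→(20,17)  cross = 11.5·17 − 20·7.5 = 45.5000; (r_i+r_j)·cross = 31.5·45.5000 = 1433.2500
edge 2: (20,17)→(6.5,36)  cross = 20·36 − 6.5·17 = 609.5000; (r_i+r_j)·cross = 26.5·609.5000 = 16151.7500
edge 3: (6.5,36)→(1.5,14)  cross = 6.5·14 − 1.5·36 = 37.0000; (r_i+r_j)·cross = 8·37.0000 = 296.0000
Σcross = 542.2500 → A = |Σcross|/2 = 271.1250 mm²
Σ(r_i+r_j)·cross = 15934.2500 → first moment M = |Σ|/6 = 2655.7083
R_c = M/A = 2655.7083/271.1250 = 9.7951 mm
θ = 76° = 1.326450 rad
V = θ·R_c·A = 1.326450·9.7951·271.1250 = 3522.665 mm³

Volume = 3522.665 mm³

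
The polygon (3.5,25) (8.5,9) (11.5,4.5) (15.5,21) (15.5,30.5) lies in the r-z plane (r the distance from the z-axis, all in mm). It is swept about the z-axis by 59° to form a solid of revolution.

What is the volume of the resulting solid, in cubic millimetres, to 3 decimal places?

Volume = 1898.033 mm³

Profile (r,z), 5 vertices: (3.5,25) (8.5,9) (11.5,4.5) (15.5,21) (15.5,30.5)
edge 0: (3.5,25)→(8.5,9)  cross = 3.5·9 − 8.5·25 = -181.0000; (r_i+r_j)·cross = 12·-181.0000 = -2172.0000
edge 1: (8.5,9)→(11.5,4.5)  cross = 8.5·4.5 − 11.5·9 = -65.2500; (r_i+r_j)·cross = 20·-65.2500 = -1305.0000
edge 2: (11.5,4.5)→(15.5,21)  cross = 11.5·21 − 15.5·4.5 = 171.7500; (r_i+r_j)·cross = 27·171.7500 = 4637.2500
edge 3: (15.5,21)→(15.5,30.5)  cross = 15.5·30.5 − 15.5·21 = 147.2500; (r_i+r_j)·cross = 31·147.2500 = 4564.7500
edge 4: (15.5,30.5)→(3.5,25)  cross = 15.5·25 − 3.5·30.5 = 280.7500; (r_i+r_j)·cross = 19·280.7500 = 5334.2500
Σcross = 353.5000 → A = |Σcross|/2 = 176.7500 mm²
Σ(r_i+r_j)·cross = 11059.2500 → first moment M = |Σ|/6 = 1843.2083
R_c = M/A = 1843.2083/176.7500 = 10.4283 mm
θ = 59° = 1.029744 rad
V = θ·R_c·A = 1.029744·10.4283·176.7500 = 1898.033 mm³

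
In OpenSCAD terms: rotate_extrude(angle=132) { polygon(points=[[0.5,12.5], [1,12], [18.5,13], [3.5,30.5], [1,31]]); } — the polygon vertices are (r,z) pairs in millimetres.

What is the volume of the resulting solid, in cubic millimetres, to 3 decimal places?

Profile (r,z), 5 vertices: (0.5,12.5) (1,12) (18.5,13) (3.5,30.5) (1,31)
edge 0: (0.5,12.5)→(1,12)  cross = 0.5·12 − 1·12.5 = -6.5000; (r_i+r_j)·cross = 1.5·-6.5000 = -9.7500
edge 1: (1,12)→(18.5,13)  cross = 1·13 − 18.5·12 = -209.0000; (r_i+r_j)·cross = 19.5·-209.0000 = -4075.5000
edge 2: (18.5,13)→(3.5,30.5)  cross = 18.5·30.5 − 3.5·13 = 518.7500; (r_i+r_j)·cross = 22·518.7500 = 11412.5000
edge 3: (3.5,30.5)→(1,31)  cross = 3.5·31 − 1·30.5 = 78.0000; (r_i+r_j)·cross = 4.5·78.0000 = 351.0000
edge 4: (1,31)→(0.5,12.5)  cross = 1·12.5 − 0.5·31 = -3.0000; (r_i+r_j)·cross = 1.5·-3.0000 = -4.5000
Σcross = 378.2500 → A = |Σcross|/2 = 189.1250 mm²
Σ(r_i+r_j)·cross = 7673.7500 → first moment M = |Σ|/6 = 1278.9583
R_c = M/A = 1278.9583/189.1250 = 6.7625 mm
θ = 132° = 2.303835 rad
V = θ·R_c·A = 2.303835·6.7625·189.1250 = 2946.508 mm³

Volume = 2946.508 mm³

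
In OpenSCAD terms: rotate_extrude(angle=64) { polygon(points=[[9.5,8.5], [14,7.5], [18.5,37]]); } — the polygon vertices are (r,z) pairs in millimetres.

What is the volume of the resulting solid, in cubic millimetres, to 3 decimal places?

Profile (r,z), 3 vertices: (9.5,8.5) (14,7.5) (18.5,37)
edge 0: (9.5,8.5)→(14,7.5)  cross = 9.5·7.5 − 14·8.5 = -47.7500; (r_i+r_j)·cross = 23.5·-47.7500 = -1122.1250
edge 1: (14,7.5)→(18.5,37)  cross = 14·37 − 18.5·7.5 = 379.2500; (r_i+r_j)·cross = 32.5·379.2500 = 12325.6250
edge 2: (18.5,37)→(9.5,8.5)  cross = 18.5·8.5 − 9.5·37 = -194.2500; (r_i+r_j)·cross = 28·-194.2500 = -5439.0000
Σcross = 137.2500 → A = |Σcross|/2 = 68.6250 mm²
Σ(r_i+r_j)·cross = 5764.5000 → first moment M = |Σ|/6 = 960.7500
R_c = M/A = 960.7500/68.6250 = 14.0000 mm
θ = 64° = 1.117011 rad
V = θ·R_c·A = 1.117011·14.0000·68.6250 = 1073.168 mm³

Volume = 1073.168 mm³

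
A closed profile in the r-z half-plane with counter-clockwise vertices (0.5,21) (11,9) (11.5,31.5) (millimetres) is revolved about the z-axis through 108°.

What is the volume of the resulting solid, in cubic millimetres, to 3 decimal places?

Volume = 1750.417 mm³

Profile (r,z), 3 vertices: (0.5,21) (11,9) (11.5,31.5)
edge 0: (0.5,21)→(11,9)  cross = 0.5·9 − 11·21 = -226.5000; (r_i+r_j)·cross = 11.5·-226.5000 = -2604.7500
edge 1: (11,9)→(11.5,31.5)  cross = 11·31.5 − 11.5·9 = 243.0000; (r_i+r_j)·cross = 22.5·243.0000 = 5467.5000
edge 2: (11.5,31.5)→(0.5,21)  cross = 11.5·21 − 0.5·31.5 = 225.7500; (r_i+r_j)·cross = 12·225.7500 = 2709.0000
Σcross = 242.2500 → A = |Σcross|/2 = 121.1250 mm²
Σ(r_i+r_j)·cross = 5571.7500 → first moment M = |Σ|/6 = 928.6250
R_c = M/A = 928.6250/121.1250 = 7.6667 mm
θ = 108° = 1.884956 rad
V = θ·R_c·A = 1.884956·7.6667·121.1250 = 1750.417 mm³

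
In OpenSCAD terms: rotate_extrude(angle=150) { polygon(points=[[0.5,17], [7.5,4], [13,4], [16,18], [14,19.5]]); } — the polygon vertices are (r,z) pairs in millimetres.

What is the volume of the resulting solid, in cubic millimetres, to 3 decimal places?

Volume = 3745.749 mm³

Profile (r,z), 5 vertices: (0.5,17) (7.5,4) (13,4) (16,18) (14,19.5)
edge 0: (0.5,17)→(7.5,4)  cross = 0.5·4 − 7.5·17 = -125.5000; (r_i+r_j)·cross = 8·-125.5000 = -1004.0000
edge 1: (7.5,4)→(13,4)  cross = 7.5·4 − 13·4 = -22.0000; (r_i+r_j)·cross = 20.5·-22.0000 = -451.0000
edge 2: (13,4)→(16,18)  cross = 13·18 − 16·4 = 170.0000; (r_i+r_j)·cross = 29·170.0000 = 4930.0000
edge 3: (16,18)→(14,19.5)  cross = 16·19.5 − 14·18 = 60.0000; (r_i+r_j)·cross = 30·60.0000 = 1800.0000
edge 4: (14,19.5)→(0.5,17)  cross = 14·17 − 0.5·19.5 = 228.2500; (r_i+r_j)·cross = 14.5·228.2500 = 3309.6250
Σcross = 310.7500 → A = |Σcross|/2 = 155.3750 mm²
Σ(r_i+r_j)·cross = 8584.6250 → first moment M = |Σ|/6 = 1430.7708
R_c = M/A = 1430.7708/155.3750 = 9.2085 mm
θ = 150° = 2.617994 rad
V = θ·R_c·A = 2.617994·9.2085·155.3750 = 3745.749 mm³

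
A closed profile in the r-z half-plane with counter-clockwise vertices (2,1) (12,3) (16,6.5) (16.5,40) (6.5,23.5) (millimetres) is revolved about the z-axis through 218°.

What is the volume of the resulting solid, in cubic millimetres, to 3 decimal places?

Profile (r,z), 5 vertices: (2,1) (12,3) (16,6.5) (16.5,40) (6.5,23.5)
edge 0: (2,1)→(12,3)  cross = 2·3 − 12·1 = -6.0000; (r_i+r_j)·cross = 14·-6.0000 = -84.0000
edge 1: (12,3)→(16,6.5)  cross = 12·6.5 − 16·3 = 30.0000; (r_i+r_j)·cross = 28·30.0000 = 840.0000
edge 2: (16,6.5)→(16.5,40)  cross = 16·40 − 16.5·6.5 = 532.7500; (r_i+r_j)·cross = 32.5·532.7500 = 17314.3750
edge 3: (16.5,40)→(6.5,23.5)  cross = 16.5·23.5 − 6.5·40 = 127.7500; (r_i+r_j)·cross = 23·127.7500 = 2938.2500
edge 4: (6.5,23.5)→(2,1)  cross = 6.5·1 − 2·23.5 = -40.5000; (r_i+r_j)·cross = 8.5·-40.5000 = -344.2500
Σcross = 644.0000 → A = |Σcross|/2 = 322.0000 mm²
Σ(r_i+r_j)·cross = 20664.3750 → first moment M = |Σ|/6 = 3444.0625
R_c = M/A = 3444.0625/322.0000 = 10.6958 mm
θ = 218° = 3.804818 rad
V = θ·R_c·A = 3.804818·10.6958·322.0000 = 13104.030 mm³

Volume = 13104.030 mm³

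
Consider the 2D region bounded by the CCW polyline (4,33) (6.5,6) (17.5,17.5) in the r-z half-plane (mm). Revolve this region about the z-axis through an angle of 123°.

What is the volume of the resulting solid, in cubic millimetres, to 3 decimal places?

Volume = 3263.425 mm³

Profile (r,z), 3 vertices: (4,33) (6.5,6) (17.5,17.5)
edge 0: (4,33)→(6.5,6)  cross = 4·6 − 6.5·33 = -190.5000; (r_i+r_j)·cross = 10.5·-190.5000 = -2000.2500
edge 1: (6.5,6)→(17.5,17.5)  cross = 6.5·17.5 − 17.5·6 = 8.7500; (r_i+r_j)·cross = 24·8.7500 = 210.0000
edge 2: (17.5,17.5)→(4,33)  cross = 17.5·33 − 4·17.5 = 507.5000; (r_i+r_j)·cross = 21.5·507.5000 = 10911.2500
Σcross = 325.7500 → A = |Σcross|/2 = 162.8750 mm²
Σ(r_i+r_j)·cross = 9121.0000 → first moment M = |Σ|/6 = 1520.1667
R_c = M/A = 1520.1667/162.8750 = 9.3333 mm
θ = 123° = 2.146755 rad
V = θ·R_c·A = 2.146755·9.3333·162.8750 = 3263.425 mm³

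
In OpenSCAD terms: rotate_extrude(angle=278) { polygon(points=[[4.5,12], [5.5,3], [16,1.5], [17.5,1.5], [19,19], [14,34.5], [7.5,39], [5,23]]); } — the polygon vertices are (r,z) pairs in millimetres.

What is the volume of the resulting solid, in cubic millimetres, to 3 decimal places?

Volume = 22623.229 mm³

Profile (r,z), 8 vertices: (4.5,12) (5.5,3) (16,1.5) (17.5,1.5) (19,19) (14,34.5) (7.5,39) (5,23)
edge 0: (4.5,12)→(5.5,3)  cross = 4.5·3 − 5.5·12 = -52.5000; (r_i+r_j)·cross = 10·-52.5000 = -525.0000
edge 1: (5.5,3)→(16,1.5)  cross = 5.5·1.5 − 16·3 = -39.7500; (r_i+r_j)·cross = 21.5·-39.7500 = -854.6250
edge 2: (16,1.5)→(17.5,1.5)  cross = 16·1.5 − 17.5·1.5 = -2.2500; (r_i+r_j)·cross = 33.5·-2.2500 = -75.3750
edge 3: (17.5,1.5)→(19,19)  cross = 17.5·19 − 19·1.5 = 304.0000; (r_i+r_j)·cross = 36.5·304.0000 = 11096.0000
edge 4: (19,19)→(14,34.5)  cross = 19·34.5 − 14·19 = 389.5000; (r_i+r_j)·cross = 33·389.5000 = 12853.5000
edge 5: (14,34.5)→(7.5,39)  cross = 14·39 − 7.5·34.5 = 287.2500; (r_i+r_j)·cross = 21.5·287.2500 = 6175.8750
edge 6: (7.5,39)→(5,23)  cross = 7.5·23 − 5·39 = -22.5000; (r_i+r_j)·cross = 12.5·-22.5000 = -281.2500
edge 7: (5,23)→(4.5,12)  cross = 5·12 − 4.5·23 = -43.5000; (r_i+r_j)·cross = 9.5·-43.5000 = -413.2500
Σcross = 820.2500 → A = |Σcross|/2 = 410.1250 mm²
Σ(r_i+r_j)·cross = 27975.8750 → first moment M = |Σ|/6 = 4662.6458
R_c = M/A = 4662.6458/410.1250 = 11.3688 mm
θ = 278° = 4.852015 rad
V = θ·R_c·A = 4.852015·11.3688·410.1250 = 22623.229 mm³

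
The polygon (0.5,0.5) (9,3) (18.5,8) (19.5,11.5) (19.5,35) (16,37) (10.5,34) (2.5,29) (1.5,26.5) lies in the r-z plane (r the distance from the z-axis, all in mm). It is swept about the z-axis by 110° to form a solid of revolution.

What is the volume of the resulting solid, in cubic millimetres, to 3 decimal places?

Volume = 10631.877 mm³

Profile (r,z), 9 vertices: (0.5,0.5) (9,3) (18.5,8) (19.5,11.5) (19.5,35) (16,37) (10.5,34) (2.5,29) (1.5,26.5)
edge 0: (0.5,0.5)→(9,3)  cross = 0.5·3 − 9·0.5 = -3.0000; (r_i+r_j)·cross = 9.5·-3.0000 = -28.5000
edge 1: (9,3)→(18.5,8)  cross = 9·8 − 18.5·3 = 16.5000; (r_i+r_j)·cross = 27.5·16.5000 = 453.7500
edge 2: (18.5,8)→(19.5,11.5)  cross = 18.5·11.5 − 19.5·8 = 56.7500; (r_i+r_j)·cross = 38·56.7500 = 2156.5000
edge 3: (19.5,11.5)→(19.5,35)  cross = 19.5·35 − 19.5·11.5 = 458.2500; (r_i+r_j)·cross = 39·458.2500 = 17871.7500
edge 4: (19.5,35)→(16,37)  cross = 19.5·37 − 16·35 = 161.5000; (r_i+r_j)·cross = 35.5·161.5000 = 5733.2500
edge 5: (16,37)→(10.5,34)  cross = 16·34 − 10.5·37 = 155.5000; (r_i+r_j)·cross = 26.5·155.5000 = 4120.7500
edge 6: (10.5,34)→(2.5,29)  cross = 10.5·29 − 2.5·34 = 219.5000; (r_i+r_j)·cross = 13·219.5000 = 2853.5000
edge 7: (2.5,29)→(1.5,26.5)  cross = 2.5·26.5 − 1.5·29 = 22.7500; (r_i+r_j)·cross = 4·22.7500 = 91.0000
edge 8: (1.5,26.5)→(0.5,0.5)  cross = 1.5·0.5 − 0.5·26.5 = -12.5000; (r_i+r_j)·cross = 2·-12.5000 = -25.0000
Σcross = 1075.2500 → A = |Σcross|/2 = 537.6250 mm²
Σ(r_i+r_j)·cross = 33227.0000 → first moment M = |Σ|/6 = 5537.8333
R_c = M/A = 5537.8333/537.6250 = 10.3006 mm
θ = 110° = 1.919862 rad
V = θ·R_c·A = 1.919862·10.3006·537.6250 = 10631.877 mm³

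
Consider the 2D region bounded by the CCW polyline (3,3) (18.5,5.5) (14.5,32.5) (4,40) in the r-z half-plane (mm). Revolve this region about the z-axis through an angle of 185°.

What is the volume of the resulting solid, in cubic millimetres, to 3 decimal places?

Volume = 12883.148 mm³

Profile (r,z), 4 vertices: (3,3) (18.5,5.5) (14.5,32.5) (4,40)
edge 0: (3,3)→(18.5,5.5)  cross = 3·5.5 − 18.5·3 = -39.0000; (r_i+r_j)·cross = 21.5·-39.0000 = -838.5000
edge 1: (18.5,5.5)→(14.5,32.5)  cross = 18.5·32.5 − 14.5·5.5 = 521.5000; (r_i+r_j)·cross = 33·521.5000 = 17209.5000
edge 2: (14.5,32.5)→(4,40)  cross = 14.5·40 − 4·32.5 = 450.0000; (r_i+r_j)·cross = 18.5·450.0000 = 8325.0000
edge 3: (4,40)→(3,3)  cross = 4·3 − 3·40 = -108.0000; (r_i+r_j)·cross = 7·-108.0000 = -756.0000
Σcross = 824.5000 → A = |Σcross|/2 = 412.2500 mm²
Σ(r_i+r_j)·cross = 23940.0000 → first moment M = |Σ|/6 = 3990.0000
R_c = M/A = 3990.0000/412.2500 = 9.6786 mm
θ = 185° = 3.228859 rad
V = θ·R_c·A = 3.228859·9.6786·412.2500 = 12883.148 mm³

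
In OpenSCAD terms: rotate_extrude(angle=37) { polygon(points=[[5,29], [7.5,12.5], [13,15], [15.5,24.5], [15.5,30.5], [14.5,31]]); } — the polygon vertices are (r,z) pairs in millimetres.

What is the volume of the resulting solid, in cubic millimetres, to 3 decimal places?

Profile (r,z), 6 vertices: (5,29) (7.5,12.5) (13,15) (15.5,24.5) (15.5,30.5) (14.5,31)
edge 0: (5,29)→(7.5,12.5)  cross = 5·12.5 − 7.5·29 = -155.0000; (r_i+r_j)·cross = 12.5·-155.0000 = -1937.5000
edge 1: (7.5,12.5)→(13,15)  cross = 7.5·15 − 13·12.5 = -50.0000; (r_i+r_j)·cross = 20.5·-50.0000 = -1025.0000
edge 2: (13,15)→(15.5,24.5)  cross = 13·24.5 − 15.5·15 = 86.0000; (r_i+r_j)·cross = 28.5·86.0000 = 2451.0000
edge 3: (15.5,24.5)→(15.5,30.5)  cross = 15.5·30.5 − 15.5·24.5 = 93.0000; (r_i+r_j)·cross = 31·93.0000 = 2883.0000
edge 4: (15.5,30.5)→(14.5,31)  cross = 15.5·31 − 14.5·30.5 = 38.2500; (r_i+r_j)·cross = 30·38.2500 = 1147.5000
edge 5: (14.5,31)→(5,29)  cross = 14.5·29 − 5·31 = 265.5000; (r_i+r_j)·cross = 19.5·265.5000 = 5177.2500
Σcross = 277.7500 → A = |Σcross|/2 = 138.8750 mm²
Σ(r_i+r_j)·cross = 8696.2500 → first moment M = |Σ|/6 = 1449.3750
R_c = M/A = 1449.3750/138.8750 = 10.4365 mm
θ = 37° = 0.645772 rad
V = θ·R_c·A = 0.645772·10.4365·138.8750 = 935.966 mm³

Volume = 935.966 mm³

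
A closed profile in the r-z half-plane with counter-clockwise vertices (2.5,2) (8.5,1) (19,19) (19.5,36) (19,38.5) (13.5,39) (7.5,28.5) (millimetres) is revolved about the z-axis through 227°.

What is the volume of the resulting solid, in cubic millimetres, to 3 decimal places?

Volume = 17804.932 mm³

Profile (r,z), 7 vertices: (2.5,2) (8.5,1) (19,19) (19.5,36) (19,38.5) (13.5,39) (7.5,28.5)
edge 0: (2.5,2)→(8.5,1)  cross = 2.5·1 − 8.5·2 = -14.5000; (r_i+r_j)·cross = 11·-14.5000 = -159.5000
edge 1: (8.5,1)→(19,19)  cross = 8.5·19 − 19·1 = 142.5000; (r_i+r_j)·cross = 27.5·142.5000 = 3918.7500
edge 2: (19,19)→(19.5,36)  cross = 19·36 − 19.5·19 = 313.5000; (r_i+r_j)·cross = 38.5·313.5000 = 12069.7500
edge 3: (19.5,36)→(19,38.5)  cross = 19.5·38.5 − 19·36 = 66.7500; (r_i+r_j)·cross = 38.5·66.7500 = 2569.8750
edge 4: (19,38.5)→(13.5,39)  cross = 19·39 − 13.5·38.5 = 221.2500; (r_i+r_j)·cross = 32.5·221.2500 = 7190.6250
edge 5: (13.5,39)→(7.5,28.5)  cross = 13.5·28.5 − 7.5·39 = 92.2500; (r_i+r_j)·cross = 21·92.2500 = 1937.2500
edge 6: (7.5,28.5)→(2.5,2)  cross = 7.5·2 − 2.5·28.5 = -56.2500; (r_i+r_j)·cross = 10·-56.2500 = -562.5000
Σcross = 765.5000 → A = |Σcross|/2 = 382.7500 mm²
Σ(r_i+r_j)·cross = 26964.2500 → first moment M = |Σ|/6 = 4494.0417
R_c = M/A = 4494.0417/382.7500 = 11.7415 mm
θ = 227° = 3.961897 rad
V = θ·R_c·A = 3.961897·11.7415·382.7500 = 17804.932 mm³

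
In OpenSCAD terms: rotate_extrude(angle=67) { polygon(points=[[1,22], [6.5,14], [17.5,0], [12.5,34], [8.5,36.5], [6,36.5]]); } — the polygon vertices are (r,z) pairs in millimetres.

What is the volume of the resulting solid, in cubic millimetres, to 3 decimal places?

Volume = 3217.012 mm³

Profile (r,z), 6 vertices: (1,22) (6.5,14) (17.5,0) (12.5,34) (8.5,36.5) (6,36.5)
edge 0: (1,22)→(6.5,14)  cross = 1·14 − 6.5·22 = -129.0000; (r_i+r_j)·cross = 7.5·-129.0000 = -967.5000
edge 1: (6.5,14)→(17.5,0)  cross = 6.5·0 − 17.5·14 = -245.0000; (r_i+r_j)·cross = 24·-245.0000 = -5880.0000
edge 2: (17.5,0)→(12.5,34)  cross = 17.5·34 − 12.5·0 = 595.0000; (r_i+r_j)·cross = 30·595.0000 = 17850.0000
edge 3: (12.5,34)→(8.5,36.5)  cross = 12.5·36.5 − 8.5·34 = 167.2500; (r_i+r_j)·cross = 21·167.2500 = 3512.2500
edge 4: (8.5,36.5)→(6,36.5)  cross = 8.5·36.5 − 6·36.5 = 91.2500; (r_i+r_j)·cross = 14.5·91.2500 = 1323.1250
edge 5: (6,36.5)→(1,22)  cross = 6·22 − 1·36.5 = 95.5000; (r_i+r_j)·cross = 7·95.5000 = 668.5000
Σcross = 575.0000 → A = |Σcross|/2 = 287.5000 mm²
Σ(r_i+r_j)·cross = 16506.3750 → first moment M = |Σ|/6 = 2751.0625
R_c = M/A = 2751.0625/287.5000 = 9.5689 mm
θ = 67° = 1.169371 rad
V = θ·R_c·A = 1.169371·9.5689·287.5000 = 3217.012 mm³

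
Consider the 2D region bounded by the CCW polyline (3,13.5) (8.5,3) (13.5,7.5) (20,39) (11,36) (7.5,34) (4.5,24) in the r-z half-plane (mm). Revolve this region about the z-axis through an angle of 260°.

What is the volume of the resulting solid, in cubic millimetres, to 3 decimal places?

Volume = 17465.263 mm³

Profile (r,z), 7 vertices: (3,13.5) (8.5,3) (13.5,7.5) (20,39) (11,36) (7.5,34) (4.5,24)
edge 0: (3,13.5)→(8.5,3)  cross = 3·3 − 8.5·13.5 = -105.7500; (r_i+r_j)·cross = 11.5·-105.7500 = -1216.1250
edge 1: (8.5,3)→(13.5,7.5)  cross = 8.5·7.5 − 13.5·3 = 23.2500; (r_i+r_j)·cross = 22·23.2500 = 511.5000
edge 2: (13.5,7.5)→(20,39)  cross = 13.5·39 − 20·7.5 = 376.5000; (r_i+r_j)·cross = 33.5·376.5000 = 12612.7500
edge 3: (20,39)→(11,36)  cross = 20·36 − 11·39 = 291.0000; (r_i+r_j)·cross = 31·291.0000 = 9021.0000
edge 4: (11,36)→(7.5,34)  cross = 11·34 − 7.5·36 = 104.0000; (r_i+r_j)·cross = 18.5·104.0000 = 1924.0000
edge 5: (7.5,34)→(4.5,24)  cross = 7.5·24 − 4.5·34 = 27.0000; (r_i+r_j)·cross = 12·27.0000 = 324.0000
edge 6: (4.5,24)→(3,13.5)  cross = 4.5·13.5 − 3·24 = -11.2500; (r_i+r_j)·cross = 7.5·-11.2500 = -84.3750
Σcross = 704.7500 → A = |Σcross|/2 = 352.3750 mm²
Σ(r_i+r_j)·cross = 23092.7500 → first moment M = |Σ|/6 = 3848.7917
R_c = M/A = 3848.7917/352.3750 = 10.9224 mm
θ = 260° = 4.537856 rad
V = θ·R_c·A = 4.537856·10.9224·352.3750 = 17465.263 mm³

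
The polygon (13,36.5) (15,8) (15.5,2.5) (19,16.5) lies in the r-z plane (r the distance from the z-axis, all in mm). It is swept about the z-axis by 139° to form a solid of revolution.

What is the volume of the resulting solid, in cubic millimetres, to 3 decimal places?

Profile (r,z), 4 vertices: (13,36.5) (15,8) (15.5,2.5) (19,16.5)
edge 0: (13,36.5)→(15,8)  cross = 13·8 − 15·36.5 = -443.5000; (r_i+r_j)·cross = 28·-443.5000 = -12418.0000
edge 1: (15,8)→(15.5,2.5)  cross = 15·2.5 − 15.5·8 = -86.5000; (r_i+r_j)·cross = 30.5·-86.5000 = -2638.2500
edge 2: (15.5,2.5)→(19,16.5)  cross = 15.5·16.5 − 19·2.5 = 208.2500; (r_i+r_j)·cross = 34.5·208.2500 = 7184.6250
edge 3: (19,16.5)→(13,36.5)  cross = 19·36.5 − 13·16.5 = 479.0000; (r_i+r_j)·cross = 32·479.0000 = 15328.0000
Σcross = 157.2500 → A = |Σcross|/2 = 78.6250 mm²
Σ(r_i+r_j)·cross = 7456.3750 → first moment M = |Σ|/6 = 1242.7292
R_c = M/A = 1242.7292/78.6250 = 15.8058 mm
θ = 139° = 2.426008 rad
V = θ·R_c·A = 2.426008·15.8058·78.6250 = 3014.870 mm³

Volume = 3014.870 mm³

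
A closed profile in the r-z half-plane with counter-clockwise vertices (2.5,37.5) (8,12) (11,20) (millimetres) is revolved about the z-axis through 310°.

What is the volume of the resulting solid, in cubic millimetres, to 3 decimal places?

Profile (r,z), 3 vertices: (2.5,37.5) (8,12) (11,20)
edge 0: (2.5,37.5)→(8,12)  cross = 2.5·12 − 8·37.5 = -270.0000; (r_i+r_j)·cross = 10.5·-270.0000 = -2835.0000
edge 1: (8,12)→(11,20)  cross = 8·20 − 11·12 = 28.0000; (r_i+r_j)·cross = 19·28.0000 = 532.0000
edge 2: (11,20)→(2.5,37.5)  cross = 11·37.5 − 2.5·20 = 362.5000; (r_i+r_j)·cross = 13.5·362.5000 = 4893.7500
Σcross = 120.5000 → A = |Σcross|/2 = 60.2500 mm²
Σ(r_i+r_j)·cross = 2590.7500 → first moment M = |Σ|/6 = 431.7917
R_c = M/A = 431.7917/60.2500 = 7.1667 mm
θ = 310° = 5.410521 rad
V = θ·R_c·A = 5.410521·7.1667·60.2500 = 2336.218 mm³

Volume = 2336.218 mm³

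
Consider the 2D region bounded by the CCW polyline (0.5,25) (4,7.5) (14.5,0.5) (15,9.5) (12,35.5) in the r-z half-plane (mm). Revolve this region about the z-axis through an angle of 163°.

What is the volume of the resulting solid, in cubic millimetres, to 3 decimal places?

Profile (r,z), 5 vertices: (0.5,25) (4,7.5) (14.5,0.5) (15,9.5) (12,35.5)
edge 0: (0.5,25)→(4,7.5)  cross = 0.5·7.5 − 4·25 = -96.2500; (r_i+r_j)·cross = 4.5·-96.2500 = -433.1250
edge 1: (4,7.5)→(14.5,0.5)  cross = 4·0.5 − 14.5·7.5 = -106.7500; (r_i+r_j)·cross = 18.5·-106.7500 = -1974.8750
edge 2: (14.5,0.5)→(15,9.5)  cross = 14.5·9.5 − 15·0.5 = 130.2500; (r_i+r_j)·cross = 29.5·130.2500 = 3842.3750
edge 3: (15,9.5)→(12,35.5)  cross = 15·35.5 − 12·9.5 = 418.5000; (r_i+r_j)·cross = 27·418.5000 = 11299.5000
edge 4: (12,35.5)→(0.5,25)  cross = 12·25 − 0.5·35.5 = 282.2500; (r_i+r_j)·cross = 12.5·282.2500 = 3528.1250
Σcross = 628.0000 → A = |Σcross|/2 = 314.0000 mm²
Σ(r_i+r_j)·cross = 16262.0000 → first moment M = |Σ|/6 = 2710.3333
R_c = M/A = 2710.3333/314.0000 = 8.6316 mm
θ = 163° = 2.844887 rad
V = θ·R_c·A = 2.844887·8.6316·314.0000 = 7710.591 mm³

Volume = 7710.591 mm³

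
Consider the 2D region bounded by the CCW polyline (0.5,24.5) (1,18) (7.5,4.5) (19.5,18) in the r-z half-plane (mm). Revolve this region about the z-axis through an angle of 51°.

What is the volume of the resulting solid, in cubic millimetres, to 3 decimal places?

Volume = 1412.061 mm³

Profile (r,z), 4 vertices: (0.5,24.5) (1,18) (7.5,4.5) (19.5,18)
edge 0: (0.5,24.5)→(1,18)  cross = 0.5·18 − 1·24.5 = -15.5000; (r_i+r_j)·cross = 1.5·-15.5000 = -23.2500
edge 1: (1,18)→(7.5,4.5)  cross = 1·4.5 − 7.5·18 = -130.5000; (r_i+r_j)·cross = 8.5·-130.5000 = -1109.2500
edge 2: (7.5,4.5)→(19.5,18)  cross = 7.5·18 − 19.5·4.5 = 47.2500; (r_i+r_j)·cross = 27·47.2500 = 1275.7500
edge 3: (19.5,18)→(0.5,24.5)  cross = 19.5·24.5 − 0.5·18 = 468.7500; (r_i+r_j)·cross = 20·468.7500 = 9375.0000
Σcross = 370.0000 → A = |Σcross|/2 = 185.0000 mm²
Σ(r_i+r_j)·cross = 9518.2500 → first moment M = |Σ|/6 = 1586.3750
R_c = M/A = 1586.3750/185.0000 = 8.5750 mm
θ = 51° = 0.890118 rad
V = θ·R_c·A = 0.890118·8.5750·185.0000 = 1412.061 mm³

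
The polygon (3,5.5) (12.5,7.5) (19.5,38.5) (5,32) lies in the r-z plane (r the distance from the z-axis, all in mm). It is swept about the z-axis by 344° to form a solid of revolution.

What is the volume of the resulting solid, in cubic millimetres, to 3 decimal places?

Profile (r,z), 4 vertices: (3,5.5) (12.5,7.5) (19.5,38.5) (5,32)
edge 0: (3,5.5)→(12.5,7.5)  cross = 3·7.5 − 12.5·5.5 = -46.2500; (r_i+r_j)·cross = 15.5·-46.2500 = -716.8750
edge 1: (12.5,7.5)→(19.5,38.5)  cross = 12.5·38.5 − 19.5·7.5 = 335.0000; (r_i+r_j)·cross = 32·335.0000 = 10720.0000
edge 2: (19.5,38.5)→(5,32)  cross = 19.5·32 − 5·38.5 = 431.5000; (r_i+r_j)·cross = 24.5·431.5000 = 10571.7500
edge 3: (5,32)→(3,5.5)  cross = 5·5.5 − 3·32 = -68.5000; (r_i+r_j)·cross = 8·-68.5000 = -548.0000
Σcross = 651.7500 → A = |Σcross|/2 = 325.8750 mm²
Σ(r_i+r_j)·cross = 20026.8750 → first moment M = |Σ|/6 = 3337.8125
R_c = M/A = 3337.8125/325.8750 = 10.2426 mm
θ = 344° = 6.003933 rad
V = θ·R_c·A = 6.003933·10.2426·325.8750 = 20040.001 mm³

Volume = 20040.001 mm³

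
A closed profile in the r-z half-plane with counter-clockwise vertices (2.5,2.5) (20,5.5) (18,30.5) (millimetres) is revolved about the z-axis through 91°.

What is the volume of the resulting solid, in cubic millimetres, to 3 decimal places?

Profile (r,z), 3 vertices: (2.5,2.5) (20,5.5) (18,30.5)
edge 0: (2.5,2.5)→(20,5.5)  cross = 2.5·5.5 − 20·2.5 = -36.2500; (r_i+r_j)·cross = 22.5·-36.2500 = -815.6250
edge 1: (20,5.5)→(18,30.5)  cross = 20·30.5 − 18·5.5 = 511.0000; (r_i+r_j)·cross = 38·511.0000 = 19418.0000
edge 2: (18,30.5)→(2.5,2.5)  cross = 18·2.5 − 2.5·30.5 = -31.2500; (r_i+r_j)·cross = 20.5·-31.2500 = -640.6250
Σcross = 443.5000 → A = |Σcross|/2 = 221.7500 mm²
Σ(r_i+r_j)·cross = 17961.7500 → first moment M = |Σ|/6 = 2993.6250
R_c = M/A = 2993.6250/221.7500 = 13.5000 mm
θ = 91° = 1.588250 rad
V = θ·R_c·A = 1.588250·13.5000·221.7500 = 4754.624 mm³

Volume = 4754.624 mm³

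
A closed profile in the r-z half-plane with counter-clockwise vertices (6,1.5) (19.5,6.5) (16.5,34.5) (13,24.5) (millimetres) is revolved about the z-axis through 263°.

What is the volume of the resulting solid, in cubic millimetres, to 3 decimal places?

Profile (r,z), 4 vertices: (6,1.5) (19.5,6.5) (16.5,34.5) (13,24.5)
edge 0: (6,1.5)→(19.5,6.5)  cross = 6·6.5 − 19.5·1.5 = 9.7500; (r_i+r_j)·cross = 25.5·9.7500 = 248.6250
edge 1: (19.5,6.5)→(16.5,34.5)  cross = 19.5·34.5 − 16.5·6.5 = 565.5000; (r_i+r_j)·cross = 36·565.5000 = 20358.0000
edge 2: (16.5,34.5)→(13,24.5)  cross = 16.5·24.5 − 13·34.5 = -44.2500; (r_i+r_j)·cross = 29.5·-44.2500 = -1305.3750
edge 3: (13,24.5)→(6,1.5)  cross = 13·1.5 − 6·24.5 = -127.5000; (r_i+r_j)·cross = 19·-127.5000 = -2422.5000
Σcross = 403.5000 → A = |Σcross|/2 = 201.7500 mm²
Σ(r_i+r_j)·cross = 16878.7500 → first moment M = |Σ|/6 = 2813.1250
R_c = M/A = 2813.1250/201.7500 = 13.9436 mm
θ = 263° = 4.590216 rad
V = θ·R_c·A = 4.590216·13.9436·201.7500 = 12912.851 mm³

Volume = 12912.851 mm³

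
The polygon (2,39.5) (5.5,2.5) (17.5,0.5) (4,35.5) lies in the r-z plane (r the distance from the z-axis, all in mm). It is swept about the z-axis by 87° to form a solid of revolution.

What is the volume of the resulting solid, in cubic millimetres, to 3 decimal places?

Profile (r,z), 4 vertices: (2,39.5) (5.5,2.5) (17.5,0.5) (4,35.5)
edge 0: (2,39.5)→(5.5,2.5)  cross = 2·2.5 − 5.5·39.5 = -212.2500; (r_i+r_j)·cross = 7.5·-212.2500 = -1591.8750
edge 1: (5.5,2.5)→(17.5,0.5)  cross = 5.5·0.5 − 17.5·2.5 = -41.0000; (r_i+r_j)·cross = 23·-41.0000 = -943.0000
edge 2: (17.5,0.5)→(4,35.5)  cross = 17.5·35.5 − 4·0.5 = 619.2500; (r_i+r_j)·cross = 21.5·619.2500 = 13313.8750
edge 3: (4,35.5)→(2,39.5)  cross = 4·39.5 − 2·35.5 = 87.0000; (r_i+r_j)·cross = 6·87.0000 = 522.0000
Σcross = 453.0000 → A = |Σcross|/2 = 226.5000 mm²
Σ(r_i+r_j)·cross = 11301.0000 → first moment M = |Σ|/6 = 1883.5000
R_c = M/A = 1883.5000/226.5000 = 8.3157 mm
θ = 87° = 1.518436 rad
V = θ·R_c·A = 1.518436·8.3157·226.5000 = 2859.975 mm³

Volume = 2859.975 mm³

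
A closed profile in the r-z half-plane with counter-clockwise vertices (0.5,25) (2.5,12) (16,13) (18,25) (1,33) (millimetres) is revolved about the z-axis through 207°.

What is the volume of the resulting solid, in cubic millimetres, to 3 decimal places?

Profile (r,z), 5 vertices: (0.5,25) (2.5,12) (16,13) (18,25) (1,33)
edge 0: (0.5,25)→(2.5,12)  cross = 0.5·12 − 2.5·25 = -56.5000; (r_i+r_j)·cross = 3·-56.5000 = -169.5000
edge 1: (2.5,12)→(16,13)  cross = 2.5·13 − 16·12 = -159.5000; (r_i+r_j)·cross = 18.5·-159.5000 = -2950.7500
edge 2: (16,13)→(18,25)  cross = 16·25 − 18·13 = 166.0000; (r_i+r_j)·cross = 34·166.0000 = 5644.0000
edge 3: (18,25)→(1,33)  cross = 18·33 − 1·25 = 569.0000; (r_i+r_j)·cross = 19·569.0000 = 10811.0000
edge 4: (1,33)→(0.5,25)  cross = 1·25 − 0.5·33 = 8.5000; (r_i+r_j)·cross = 1.5·8.5000 = 12.7500
Σcross = 527.5000 → A = |Σcross|/2 = 263.7500 mm²
Σ(r_i+r_j)·cross = 13347.5000 → first moment M = |Σ|/6 = 2224.5833
R_c = M/A = 2224.5833/263.7500 = 8.4344 mm
θ = 207° = 3.612832 rad
V = θ·R_c·A = 3.612832·8.4344·263.7500 = 8037.045 mm³

Volume = 8037.045 mm³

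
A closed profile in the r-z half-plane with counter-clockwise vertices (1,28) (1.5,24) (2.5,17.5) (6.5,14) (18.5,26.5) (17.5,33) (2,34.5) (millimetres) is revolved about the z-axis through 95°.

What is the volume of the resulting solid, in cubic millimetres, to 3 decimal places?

Profile (r,z), 7 vertices: (1,28) (1.5,24) (2.5,17.5) (6.5,14) (18.5,26.5) (17.5,33) (2,34.5)
edge 0: (1,28)→(1.5,24)  cross = 1·24 − 1.5·28 = -18.0000; (r_i+r_j)·cross = 2.5·-18.0000 = -45.0000
edge 1: (1.5,24)→(2.5,17.5)  cross = 1.5·17.5 − 2.5·24 = -33.7500; (r_i+r_j)·cross = 4·-33.7500 = -135.0000
edge 2: (2.5,17.5)→(6.5,14)  cross = 2.5·14 − 6.5·17.5 = -78.7500; (r_i+r_j)·cross = 9·-78.7500 = -708.7500
edge 3: (6.5,14)→(18.5,26.5)  cross = 6.5·26.5 − 18.5·14 = -86.7500; (r_i+r_j)·cross = 25·-86.7500 = -2168.7500
edge 4: (18.5,26.5)→(17.5,33)  cross = 18.5·33 − 17.5·26.5 = 146.7500; (r_i+r_j)·cross = 36·146.7500 = 5283.0000
edge 5: (17.5,33)→(2,34.5)  cross = 17.5·34.5 − 2·33 = 537.7500; (r_i+r_j)·cross = 19.5·537.7500 = 10486.1250
edge 6: (2,34.5)→(1,28)  cross = 2·28 − 1·34.5 = 21.5000; (r_i+r_j)·cross = 3·21.5000 = 64.5000
Σcross = 488.7500 → A = |Σcross|/2 = 244.3750 mm²
Σ(r_i+r_j)·cross = 12776.1250 → first moment M = |Σ|/6 = 2129.3542
R_c = M/A = 2129.3542/244.3750 = 8.7135 mm
θ = 95° = 1.658063 rad
V = θ·R_c·A = 1.658063·8.7135·244.3750 = 3530.603 mm³

Volume = 3530.603 mm³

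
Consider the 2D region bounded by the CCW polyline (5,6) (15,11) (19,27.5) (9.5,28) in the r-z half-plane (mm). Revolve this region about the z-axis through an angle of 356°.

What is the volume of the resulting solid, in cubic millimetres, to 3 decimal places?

Profile (r,z), 4 vertices: (5,6) (15,11) (19,27.5) (9.5,28)
edge 0: (5,6)→(15,11)  cross = 5·11 − 15·6 = -35.0000; (r_i+r_j)·cross = 20·-35.0000 = -700.0000
edge 1: (15,11)→(19,27.5)  cross = 15·27.5 − 19·11 = 203.5000; (r_i+r_j)·cross = 34·203.5000 = 6919.0000
edge 2: (19,27.5)→(9.5,28)  cross = 19·28 − 9.5·27.5 = 270.7500; (r_i+r_j)·cross = 28.5·270.7500 = 7716.3750
edge 3: (9.5,28)→(5,6)  cross = 9.5·6 − 5·28 = -83.0000; (r_i+r_j)·cross = 14.5·-83.0000 = -1203.5000
Σcross = 356.2500 → A = |Σcross|/2 = 178.1250 mm²
Σ(r_i+r_j)·cross = 12731.8750 → first moment M = |Σ|/6 = 2121.9792
R_c = M/A = 2121.9792/178.1250 = 11.9129 mm
θ = 356° = 6.213372 rad
V = θ·R_c·A = 6.213372·11.9129·178.1250 = 13184.646 mm³

Volume = 13184.646 mm³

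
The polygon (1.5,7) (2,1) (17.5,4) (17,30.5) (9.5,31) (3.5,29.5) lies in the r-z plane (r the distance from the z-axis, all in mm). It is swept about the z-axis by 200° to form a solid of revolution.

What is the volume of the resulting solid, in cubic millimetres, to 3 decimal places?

Volume = 14114.187 mm³

Profile (r,z), 6 vertices: (1.5,7) (2,1) (17.5,4) (17,30.5) (9.5,31) (3.5,29.5)
edge 0: (1.5,7)→(2,1)  cross = 1.5·1 − 2·7 = -12.5000; (r_i+r_j)·cross = 3.5·-12.5000 = -43.7500
edge 1: (2,1)→(17.5,4)  cross = 2·4 − 17.5·1 = -9.5000; (r_i+r_j)·cross = 19.5·-9.5000 = -185.2500
edge 2: (17.5,4)→(17,30.5)  cross = 17.5·30.5 − 17·4 = 465.7500; (r_i+r_j)·cross = 34.5·465.7500 = 16068.3750
edge 3: (17,30.5)→(9.5,31)  cross = 17·31 − 9.5·30.5 = 237.2500; (r_i+r_j)·cross = 26.5·237.2500 = 6287.1250
edge 4: (9.5,31)→(3.5,29.5)  cross = 9.5·29.5 − 3.5·31 = 171.7500; (r_i+r_j)·cross = 13·171.7500 = 2232.7500
edge 5: (3.5,29.5)→(1.5,7)  cross = 3.5·7 − 1.5·29.5 = -19.7500; (r_i+r_j)·cross = 5·-19.7500 = -98.7500
Σcross = 833.0000 → A = |Σcross|/2 = 416.5000 mm²
Σ(r_i+r_j)·cross = 24260.5000 → first moment M = |Σ|/6 = 4043.4167
R_c = M/A = 4043.4167/416.5000 = 9.7081 mm
θ = 200° = 3.490659 rad
V = θ·R_c·A = 3.490659·9.7081·416.5000 = 14114.187 mm³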